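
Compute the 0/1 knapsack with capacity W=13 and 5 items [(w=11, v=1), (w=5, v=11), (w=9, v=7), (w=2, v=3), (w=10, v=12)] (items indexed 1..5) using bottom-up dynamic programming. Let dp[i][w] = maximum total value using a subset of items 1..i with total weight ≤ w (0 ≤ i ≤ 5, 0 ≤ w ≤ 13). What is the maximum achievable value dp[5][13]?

15

i\w   0   1   2   3   4   5   6   7   8   9  10  11  12  13
  0   0   0   0   0   0   0   0   0   0   0   0   0   0   0
  1   0   0   0   0   0   0   0   0   0   0   0   1   1   1
  2   0   0   0   0   0  11  11  11  11  11  11  11  11  11
  3   0   0   0   0   0  11  11  11  11  11  11  11  11  11
  4   0   0   3   3   3  11  11  14  14  14  14  14  14  14
  5   0   0   3   3   3  11  11  14  14  14  14  14  15  15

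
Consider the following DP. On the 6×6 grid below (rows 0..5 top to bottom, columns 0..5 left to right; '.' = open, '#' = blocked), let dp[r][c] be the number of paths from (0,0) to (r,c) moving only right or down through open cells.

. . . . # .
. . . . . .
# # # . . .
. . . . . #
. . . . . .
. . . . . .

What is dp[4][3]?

4

r\c   0   1   2   3   4   5
  0   1   1   1   1   0   0
  1   1   2   3   4   4   4
  2   0   0   0   4   8  12
  3   0   0   0   4  12   0
  4   0   0   0   4  16  16
  5   0   0   0   4  20  36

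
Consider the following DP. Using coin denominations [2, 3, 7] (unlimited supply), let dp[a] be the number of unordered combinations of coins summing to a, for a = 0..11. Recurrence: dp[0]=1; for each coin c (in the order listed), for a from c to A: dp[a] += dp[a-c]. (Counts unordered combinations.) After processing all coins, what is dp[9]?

after  coin     0     1     2     3     4     5     6     7     8     9    10    11
          2     1     0     1     0     1     0     1     0     1     0     1     0
          3     1     0     1     1     1     1     2     1     2     2     2     2
          7     1     0     1     1     1     1     2     2     2     3     3     3

3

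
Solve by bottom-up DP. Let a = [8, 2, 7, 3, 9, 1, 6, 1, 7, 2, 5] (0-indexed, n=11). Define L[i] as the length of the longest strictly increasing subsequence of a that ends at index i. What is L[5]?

   i    0    1    2    3    4    5    6    7    8    9   10
a[i]    8    2    7    3    9    1    6    1    7    2    5
L[i]    1    1    2    2    3    1    3    1    4    2    3

1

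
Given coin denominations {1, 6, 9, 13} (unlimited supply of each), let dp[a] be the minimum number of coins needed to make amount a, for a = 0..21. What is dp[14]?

2

 a  0  1  2  3  4  5  6  7  8  9 10 11 12 13 14 15 16 17 18 19 20 21
dp  0  1  2  3  4  5  1  2  3  1  2  3  2  1  2  2  3  4  2  2  3  3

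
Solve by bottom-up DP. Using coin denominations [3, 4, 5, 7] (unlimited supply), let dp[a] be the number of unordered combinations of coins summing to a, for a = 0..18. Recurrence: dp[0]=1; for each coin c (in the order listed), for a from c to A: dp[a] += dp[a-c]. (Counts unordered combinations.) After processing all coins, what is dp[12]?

after  coin     0     1     2     3     4     5     6     7     8     9    10    11    12    13    14    15    16    17    18
          3     1     0     0     1     0     0     1     0     0     1     0     0     1     0     0     1     0     0     1
          4     1     0     0     1     1     0     1     1     1     1     1     1     2     1     1     2     2     1     2
          5     1     0     0     1     1     1     1     1     2     2     2     2     3     3     3     4     4     4     5
          7     1     0     0     1     1     1     1     2     2     2     3     3     4     4     5     6     6     7     8

4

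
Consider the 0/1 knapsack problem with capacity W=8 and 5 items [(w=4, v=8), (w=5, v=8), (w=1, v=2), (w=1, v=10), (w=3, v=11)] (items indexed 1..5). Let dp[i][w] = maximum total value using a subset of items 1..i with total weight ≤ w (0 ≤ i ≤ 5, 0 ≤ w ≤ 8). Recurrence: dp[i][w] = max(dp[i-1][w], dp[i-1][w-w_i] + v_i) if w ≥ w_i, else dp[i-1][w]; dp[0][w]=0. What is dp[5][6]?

23

i\w   0   1   2   3   4   5   6   7   8
  0   0   0   0   0   0   0   0   0   0
  1   0   0   0   0   8   8   8   8   8
  2   0   0   0   0   8   8   8   8   8
  3   0   2   2   2   8  10  10  10  10
  4   0  10  12  12  12  18  20  20  20
  5   0  10  12  12  21  23  23  23  29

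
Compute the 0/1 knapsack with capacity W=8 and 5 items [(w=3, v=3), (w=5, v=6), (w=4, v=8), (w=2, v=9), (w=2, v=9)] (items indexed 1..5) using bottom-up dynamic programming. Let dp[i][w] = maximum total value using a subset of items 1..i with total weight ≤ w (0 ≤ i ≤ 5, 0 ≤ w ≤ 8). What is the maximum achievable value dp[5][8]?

i\w   0   1   2   3   4   5   6   7   8
  0   0   0   0   0   0   0   0   0   0
  1   0   0   0   3   3   3   3   3   3
  2   0   0   0   3   3   6   6   6   9
  3   0   0   0   3   8   8   8  11  11
  4   0   0   9   9   9  12  17  17  17
  5   0   0   9   9  18  18  18  21  26

26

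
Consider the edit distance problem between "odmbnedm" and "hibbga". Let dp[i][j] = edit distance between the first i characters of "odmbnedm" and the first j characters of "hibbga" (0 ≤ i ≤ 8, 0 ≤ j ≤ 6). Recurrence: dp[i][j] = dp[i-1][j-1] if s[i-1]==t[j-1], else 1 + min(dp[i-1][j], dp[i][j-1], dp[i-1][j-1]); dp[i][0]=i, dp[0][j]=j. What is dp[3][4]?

   ''  h  i  b  b  g  a
''  0  1  2  3  4  5  6
 o  1  1  2  3  4  5  6
 d  2  2  2  3  4  5  6
 m  3  3  3  3  4  5  6
 b  4  4  4  3  3  4  5
 n  5  5  5  4  4  4  5
 e  6  6  6  5  5  5  5
 d  7  7  7  6  6  6  6
 m  8  8  8  7  7  7  7

4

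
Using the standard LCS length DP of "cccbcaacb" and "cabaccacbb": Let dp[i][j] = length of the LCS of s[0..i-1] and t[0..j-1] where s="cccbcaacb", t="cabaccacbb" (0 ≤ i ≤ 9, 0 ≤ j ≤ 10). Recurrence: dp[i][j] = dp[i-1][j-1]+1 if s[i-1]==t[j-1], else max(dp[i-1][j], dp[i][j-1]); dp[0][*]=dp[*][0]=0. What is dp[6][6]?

3

   ''  c  a  b  a  c  c  a  c  b  b
''  0  0  0  0  0  0  0  0  0  0  0
 c  0  1  1  1  1  1  1  1  1  1  1
 c  0  1  1  1  1  2  2  2  2  2  2
 c  0  1  1  1  1  2  3  3  3  3  3
 b  0  1  1  2  2  2  3  3  3  4  4
 c  0  1  1  2  2  3  3  3  4  4  4
 a  0  1  2  2  3  3  3  4  4  4  4
 a  0  1  2  2  3  3  3  4  4  4  4
 c  0  1  2  2  3  4  4  4  5  5  5
 b  0  1  2  3  3  4  4  4  5  6  6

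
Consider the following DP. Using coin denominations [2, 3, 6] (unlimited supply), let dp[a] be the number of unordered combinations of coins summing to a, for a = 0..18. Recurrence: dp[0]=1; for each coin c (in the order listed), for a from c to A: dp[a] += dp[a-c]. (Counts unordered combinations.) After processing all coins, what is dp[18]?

after  coin     0     1     2     3     4     5     6     7     8     9    10    11    12    13    14    15    16    17    18
          2     1     0     1     0     1     0     1     0     1     0     1     0     1     0     1     0     1     0     1
          3     1     0     1     1     1     1     2     1     2     2     2     2     3     2     3     3     3     3     4
          6     1     0     1     1     1     1     3     1     3     3     3     3     6     3     6     6     6     6    10

10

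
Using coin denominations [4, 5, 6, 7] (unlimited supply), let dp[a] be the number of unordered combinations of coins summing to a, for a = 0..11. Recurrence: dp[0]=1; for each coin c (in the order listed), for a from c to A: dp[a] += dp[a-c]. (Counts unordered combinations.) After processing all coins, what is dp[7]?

1

after  coin     0     1     2     3     4     5     6     7     8     9    10    11
          4     1     0     0     0     1     0     0     0     1     0     0     0
          5     1     0     0     0     1     1     0     0     1     1     1     0
          6     1     0     0     0     1     1     1     0     1     1     2     1
          7     1     0     0     0     1     1     1     1     1     1     2     2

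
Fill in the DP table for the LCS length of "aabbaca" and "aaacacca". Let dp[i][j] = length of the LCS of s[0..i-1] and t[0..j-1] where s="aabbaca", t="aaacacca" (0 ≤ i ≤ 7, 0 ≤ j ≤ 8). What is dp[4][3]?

2

   ''  a  a  a  c  a  c  c  a
''  0  0  0  0  0  0  0  0  0
 a  0  1  1  1  1  1  1  1  1
 a  0  1  2  2  2  2  2  2  2
 b  0  1  2  2  2  2  2  2  2
 b  0  1  2  2  2  2  2  2  2
 a  0  1  2  3  3  3  3  3  3
 c  0  1  2  3  4  4  4  4  4
 a  0  1  2  3  4  5  5  5  5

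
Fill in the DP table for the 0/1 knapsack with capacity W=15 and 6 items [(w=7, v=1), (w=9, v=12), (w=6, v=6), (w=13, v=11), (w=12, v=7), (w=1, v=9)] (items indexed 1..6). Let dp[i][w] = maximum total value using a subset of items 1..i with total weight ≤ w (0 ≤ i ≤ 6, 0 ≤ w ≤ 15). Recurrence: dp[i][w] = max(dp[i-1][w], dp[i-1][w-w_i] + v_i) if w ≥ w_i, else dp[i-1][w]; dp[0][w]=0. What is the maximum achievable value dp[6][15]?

21

i\w   0   1   2   3   4   5   6   7   8   9  10  11  12  13  14  15
  0   0   0   0   0   0   0   0   0   0   0   0   0   0   0   0   0
  1   0   0   0   0   0   0   0   1   1   1   1   1   1   1   1   1
  2   0   0   0   0   0   0   0   1   1  12  12  12  12  12  12  12
  3   0   0   0   0   0   0   6   6   6  12  12  12  12  12  12  18
  4   0   0   0   0   0   0   6   6   6  12  12  12  12  12  12  18
  5   0   0   0   0   0   0   6   6   6  12  12  12  12  12  12  18
  6   0   9   9   9   9   9   9  15  15  15  21  21  21  21  21  21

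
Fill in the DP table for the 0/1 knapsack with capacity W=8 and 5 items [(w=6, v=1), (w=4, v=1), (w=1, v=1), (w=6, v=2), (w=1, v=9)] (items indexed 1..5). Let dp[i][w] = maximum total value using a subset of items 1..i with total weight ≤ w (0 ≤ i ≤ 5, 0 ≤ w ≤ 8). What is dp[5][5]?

10

i\w   0   1   2   3   4   5   6   7   8
  0   0   0   0   0   0   0   0   0   0
  1   0   0   0   0   0   0   1   1   1
  2   0   0   0   0   1   1   1   1   1
  3   0   1   1   1   1   2   2   2   2
  4   0   1   1   1   1   2   2   3   3
  5   0   9  10  10  10  10  11  11  12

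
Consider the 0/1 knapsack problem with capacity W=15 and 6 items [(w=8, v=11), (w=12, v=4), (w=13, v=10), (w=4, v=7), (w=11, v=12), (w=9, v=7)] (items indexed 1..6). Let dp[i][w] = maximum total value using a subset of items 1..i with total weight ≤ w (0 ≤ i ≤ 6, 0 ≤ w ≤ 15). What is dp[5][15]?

19

i\w   0   1   2   3   4   5   6   7   8   9  10  11  12  13  14  15
  0   0   0   0   0   0   0   0   0   0   0   0   0   0   0   0   0
  1   0   0   0   0   0   0   0   0  11  11  11  11  11  11  11  11
  2   0   0   0   0   0   0   0   0  11  11  11  11  11  11  11  11
  3   0   0   0   0   0   0   0   0  11  11  11  11  11  11  11  11
  4   0   0   0   0   7   7   7   7  11  11  11  11  18  18  18  18
  5   0   0   0   0   7   7   7   7  11  11  11  12  18  18  18  19
  6   0   0   0   0   7   7   7   7  11  11  11  12  18  18  18  19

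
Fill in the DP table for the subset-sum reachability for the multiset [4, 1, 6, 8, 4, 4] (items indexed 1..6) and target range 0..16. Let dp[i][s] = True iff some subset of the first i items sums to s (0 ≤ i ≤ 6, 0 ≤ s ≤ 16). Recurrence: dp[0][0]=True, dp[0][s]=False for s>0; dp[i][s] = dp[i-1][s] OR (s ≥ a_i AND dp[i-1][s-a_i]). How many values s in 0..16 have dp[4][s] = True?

14

i\s   0   1   2   3   4   5   6   7   8   9  10  11  12  13  14  15  16
  0   T   F   F   F   F   F   F   F   F   F   F   F   F   F   F   F   F
  1   T   F   F   F   T   F   F   F   F   F   F   F   F   F   F   F   F
  2   T   T   F   F   T   T   F   F   F   F   F   F   F   F   F   F   F
  3   T   T   F   F   T   T   T   T   F   F   T   T   F   F   F   F   F
  4   T   T   F   F   T   T   T   T   T   T   T   T   T   T   T   T   F
  5   T   T   F   F   T   T   T   T   T   T   T   T   T   T   T   T   T
  6   T   T   F   F   T   T   T   T   T   T   T   T   T   T   T   T   T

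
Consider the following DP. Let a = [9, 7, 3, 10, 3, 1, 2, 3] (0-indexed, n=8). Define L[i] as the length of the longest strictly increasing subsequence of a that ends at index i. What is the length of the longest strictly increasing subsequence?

3

   i    0    1    2    3    4    5    6    7
a[i]    9    7    3   10    3    1    2    3
L[i]    1    1    1    2    1    1    2    3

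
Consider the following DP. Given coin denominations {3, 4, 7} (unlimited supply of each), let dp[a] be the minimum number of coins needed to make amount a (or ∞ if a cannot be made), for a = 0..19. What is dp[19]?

 a  0  1  2  3  4  5  6  7  8  9 10 11 12 13 14 15 16 17 18 19
dp  0  -  -  1  1  -  2  1  2  3  2  2  3  3  2  3  4  3  3  4
(- denotes ∞ / unreachable)

4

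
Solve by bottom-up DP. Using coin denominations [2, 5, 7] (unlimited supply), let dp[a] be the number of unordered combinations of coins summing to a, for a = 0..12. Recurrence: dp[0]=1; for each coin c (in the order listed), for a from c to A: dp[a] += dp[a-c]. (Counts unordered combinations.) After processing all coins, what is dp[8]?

after  coin     0     1     2     3     4     5     6     7     8     9    10    11    12
          2     1     0     1     0     1     0     1     0     1     0     1     0     1
          5     1     0     1     0     1     1     1     1     1     1     2     1     2
          7     1     0     1     0     1     1     1     2     1     2     2     2     3

1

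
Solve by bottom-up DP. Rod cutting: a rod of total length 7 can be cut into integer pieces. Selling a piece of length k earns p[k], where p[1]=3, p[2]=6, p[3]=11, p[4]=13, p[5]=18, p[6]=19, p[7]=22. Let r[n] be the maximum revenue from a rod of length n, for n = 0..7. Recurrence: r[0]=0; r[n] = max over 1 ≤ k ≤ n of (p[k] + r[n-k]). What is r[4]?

   n    0    1    2    3    4    5    6    7
r[n]    0    3    6   11   14   18   22   25

14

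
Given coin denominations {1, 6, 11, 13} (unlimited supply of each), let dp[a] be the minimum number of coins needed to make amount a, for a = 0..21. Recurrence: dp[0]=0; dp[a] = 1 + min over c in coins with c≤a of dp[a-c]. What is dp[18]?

3

 a  0  1  2  3  4  5  6  7  8  9 10 11 12 13 14 15 16 17 18 19 20 21
dp  0  1  2  3  4  5  1  2  3  4  5  1  2  1  2  3  4  2  3  2  3  4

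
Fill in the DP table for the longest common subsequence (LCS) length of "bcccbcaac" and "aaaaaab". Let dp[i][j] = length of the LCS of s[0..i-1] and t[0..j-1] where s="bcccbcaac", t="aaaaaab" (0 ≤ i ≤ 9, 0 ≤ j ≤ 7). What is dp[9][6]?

2

   ''  a  a  a  a  a  a  b
''  0  0  0  0  0  0  0  0
 b  0  0  0  0  0  0  0  1
 c  0  0  0  0  0  0  0  1
 c  0  0  0  0  0  0  0  1
 c  0  0  0  0  0  0  0  1
 b  0  0  0  0  0  0  0  1
 c  0  0  0  0  0  0  0  1
 a  0  1  1  1  1  1  1  1
 a  0  1  2  2  2  2  2  2
 c  0  1  2  2  2  2  2  2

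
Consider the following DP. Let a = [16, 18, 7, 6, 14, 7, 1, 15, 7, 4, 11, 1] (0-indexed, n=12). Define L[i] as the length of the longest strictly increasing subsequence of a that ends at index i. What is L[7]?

3

   i    0    1    2    3    4    5    6    7    8    9   10   11
a[i]   16   18    7    6   14    7    1   15    7    4   11    1
L[i]    1    2    1    1    2    2    1    3    2    2    3    1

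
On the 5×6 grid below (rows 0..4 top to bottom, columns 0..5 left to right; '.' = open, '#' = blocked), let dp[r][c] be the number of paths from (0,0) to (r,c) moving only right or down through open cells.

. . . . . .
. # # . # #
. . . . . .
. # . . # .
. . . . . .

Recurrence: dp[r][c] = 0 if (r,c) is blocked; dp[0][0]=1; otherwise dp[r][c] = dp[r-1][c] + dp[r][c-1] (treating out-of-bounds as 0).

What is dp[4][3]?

r\c   0   1   2   3   4   5
  0   1   1   1   1   1   1
  1   1   0   0   1   0   0
  2   1   1   1   2   2   2
  3   1   0   1   3   0   2
  4   1   1   2   5   5   7

5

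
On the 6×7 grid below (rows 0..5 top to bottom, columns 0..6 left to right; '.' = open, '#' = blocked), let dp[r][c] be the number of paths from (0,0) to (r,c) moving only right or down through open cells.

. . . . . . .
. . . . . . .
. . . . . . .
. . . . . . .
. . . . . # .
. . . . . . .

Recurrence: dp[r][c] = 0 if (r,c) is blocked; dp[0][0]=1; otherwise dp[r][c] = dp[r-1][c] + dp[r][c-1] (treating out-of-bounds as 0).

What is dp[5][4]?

r\c   0   1   2   3   4   5   6
  0   1   1   1   1   1   1   1
  1   1   2   3   4   5   6   7
  2   1   3   6  10  15  21  28
  3   1   4  10  20  35  56  84
  4   1   5  15  35  70   0  84
  5   1   6  21  56 126 126 210

126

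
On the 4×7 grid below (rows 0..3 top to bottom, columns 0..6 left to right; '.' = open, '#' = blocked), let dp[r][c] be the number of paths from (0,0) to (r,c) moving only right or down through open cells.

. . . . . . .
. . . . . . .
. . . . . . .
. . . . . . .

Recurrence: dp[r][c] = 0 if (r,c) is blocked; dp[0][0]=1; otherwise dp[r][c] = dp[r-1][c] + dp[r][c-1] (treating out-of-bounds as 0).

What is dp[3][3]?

r\c   0   1   2   3   4   5   6
  0   1   1   1   1   1   1   1
  1   1   2   3   4   5   6   7
  2   1   3   6  10  15  21  28
  3   1   4  10  20  35  56  84

20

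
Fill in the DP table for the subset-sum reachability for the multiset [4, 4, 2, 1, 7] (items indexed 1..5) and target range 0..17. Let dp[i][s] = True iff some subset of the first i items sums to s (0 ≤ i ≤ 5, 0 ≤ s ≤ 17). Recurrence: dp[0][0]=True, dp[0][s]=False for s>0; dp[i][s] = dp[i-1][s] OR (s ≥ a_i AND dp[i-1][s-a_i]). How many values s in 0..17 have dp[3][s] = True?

i\s   0   1   2   3   4   5   6   7   8   9  10  11  12  13  14  15  16  17
  0   T   F   F   F   F   F   F   F   F   F   F   F   F   F   F   F   F   F
  1   T   F   F   F   T   F   F   F   F   F   F   F   F   F   F   F   F   F
  2   T   F   F   F   T   F   F   F   T   F   F   F   F   F   F   F   F   F
  3   T   F   T   F   T   F   T   F   T   F   T   F   F   F   F   F   F   F
  4   T   T   T   T   T   T   T   T   T   T   T   T   F   F   F   F   F   F
  5   T   T   T   T   T   T   T   T   T   T   T   T   T   T   T   T   T   T

6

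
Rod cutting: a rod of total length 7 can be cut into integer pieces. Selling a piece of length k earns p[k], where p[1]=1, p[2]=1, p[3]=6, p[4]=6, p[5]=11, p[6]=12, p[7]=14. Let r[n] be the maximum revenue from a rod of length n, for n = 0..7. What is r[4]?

   n    0    1    2    3    4    5    6    7
r[n]    0    1    2    6    7   11   12   14

7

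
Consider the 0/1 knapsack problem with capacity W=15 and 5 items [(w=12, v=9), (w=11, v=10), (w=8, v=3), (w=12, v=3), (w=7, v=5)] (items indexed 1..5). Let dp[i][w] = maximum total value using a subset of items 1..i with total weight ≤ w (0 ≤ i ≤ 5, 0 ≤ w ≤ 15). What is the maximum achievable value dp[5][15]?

i\w   0   1   2   3   4   5   6   7   8   9  10  11  12  13  14  15
  0   0   0   0   0   0   0   0   0   0   0   0   0   0   0   0   0
  1   0   0   0   0   0   0   0   0   0   0   0   0   9   9   9   9
  2   0   0   0   0   0   0   0   0   0   0   0  10  10  10  10  10
  3   0   0   0   0   0   0   0   0   3   3   3  10  10  10  10  10
  4   0   0   0   0   0   0   0   0   3   3   3  10  10  10  10  10
  5   0   0   0   0   0   0   0   5   5   5   5  10  10  10  10  10

10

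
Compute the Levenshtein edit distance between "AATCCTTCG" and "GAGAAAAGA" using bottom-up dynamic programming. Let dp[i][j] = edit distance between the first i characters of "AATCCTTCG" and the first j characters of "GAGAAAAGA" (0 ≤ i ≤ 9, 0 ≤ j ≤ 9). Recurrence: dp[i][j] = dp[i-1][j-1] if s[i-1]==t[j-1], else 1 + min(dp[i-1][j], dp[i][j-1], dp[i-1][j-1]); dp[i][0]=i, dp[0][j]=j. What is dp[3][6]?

   ''  G  A  G  A  A  A  A  G  A
''  0  1  2  3  4  5  6  7  8  9
 A  1  1  1  2  3  4  5  6  7  8
 A  2  2  1  2  2  3  4  5  6  7
 T  3  3  2  2  3  3  4  5  6  7
 C  4  4  3  3  3  4  4  5  6  7
 C  5  5  4  4  4  4  5  5  6  7
 T  6  6  5  5  5  5  5  6  6  7
 T  7  7  6  6  6  6  6  6  7  7
 C  8  8  7  7  7  7  7  7  7  8
 G  9  8  8  7  8  8  8  8  7  8

4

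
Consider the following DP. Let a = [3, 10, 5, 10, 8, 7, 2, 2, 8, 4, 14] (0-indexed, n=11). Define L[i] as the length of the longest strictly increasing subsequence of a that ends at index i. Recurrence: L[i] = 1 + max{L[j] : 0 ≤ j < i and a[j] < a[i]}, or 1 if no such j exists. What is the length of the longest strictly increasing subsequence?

   i    0    1    2    3    4    5    6    7    8    9   10
a[i]    3   10    5   10    8    7    2    2    8    4   14
L[i]    1    2    2    3    3    3    1    1    4    2    5

5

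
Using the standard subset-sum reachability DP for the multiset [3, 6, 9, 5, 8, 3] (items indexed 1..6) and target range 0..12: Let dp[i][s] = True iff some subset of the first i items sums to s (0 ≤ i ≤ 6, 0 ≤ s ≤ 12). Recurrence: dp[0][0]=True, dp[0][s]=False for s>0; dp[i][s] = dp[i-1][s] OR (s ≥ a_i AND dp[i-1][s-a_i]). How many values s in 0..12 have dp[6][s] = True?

i\s   0   1   2   3   4   5   6   7   8   9  10  11  12
  0   T   F   F   F   F   F   F   F   F   F   F   F   F
  1   T   F   F   T   F   F   F   F   F   F   F   F   F
  2   T   F   F   T   F   F   T   F   F   T   F   F   F
  3   T   F   F   T   F   F   T   F   F   T   F   F   T
  4   T   F   F   T   F   T   T   F   T   T   F   T   T
  5   T   F   F   T   F   T   T   F   T   T   F   T   T
  6   T   F   F   T   F   T   T   F   T   T   F   T   T

8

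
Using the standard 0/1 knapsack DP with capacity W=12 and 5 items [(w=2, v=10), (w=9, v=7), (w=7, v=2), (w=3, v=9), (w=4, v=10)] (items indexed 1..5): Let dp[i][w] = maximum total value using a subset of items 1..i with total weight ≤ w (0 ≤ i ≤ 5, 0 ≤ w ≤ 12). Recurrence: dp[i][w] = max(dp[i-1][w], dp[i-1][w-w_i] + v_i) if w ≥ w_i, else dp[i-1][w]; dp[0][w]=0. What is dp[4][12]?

i\w   0   1   2   3   4   5   6   7   8   9  10  11  12
  0   0   0   0   0   0   0   0   0   0   0   0   0   0
  1   0   0  10  10  10  10  10  10  10  10  10  10  10
  2   0   0  10  10  10  10  10  10  10  10  10  17  17
  3   0   0  10  10  10  10  10  10  10  12  12  17  17
  4   0   0  10  10  10  19  19  19  19  19  19  19  21
  5   0   0  10  10  10  19  20  20  20  29  29  29  29

21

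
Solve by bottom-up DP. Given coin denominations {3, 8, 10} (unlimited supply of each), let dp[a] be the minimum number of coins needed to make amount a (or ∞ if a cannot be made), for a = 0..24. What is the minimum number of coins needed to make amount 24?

 a  0  1  2  3  4  5  6  7  8  9 10 11 12 13 14 15 16 17 18 19 20 21 22 23 24
dp  0  -  -  1  -  -  2  -  1  3  1  2  4  2  3  5  2  4  2  3  2  3  4  3  3
(- denotes ∞ / unreachable)

3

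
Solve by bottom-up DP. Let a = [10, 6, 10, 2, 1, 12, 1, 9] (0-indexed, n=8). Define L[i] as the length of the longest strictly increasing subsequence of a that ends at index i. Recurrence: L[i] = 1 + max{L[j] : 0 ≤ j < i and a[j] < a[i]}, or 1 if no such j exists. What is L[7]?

2

   i    0    1    2    3    4    5    6    7
a[i]   10    6   10    2    1   12    1    9
L[i]    1    1    2    1    1    3    1    2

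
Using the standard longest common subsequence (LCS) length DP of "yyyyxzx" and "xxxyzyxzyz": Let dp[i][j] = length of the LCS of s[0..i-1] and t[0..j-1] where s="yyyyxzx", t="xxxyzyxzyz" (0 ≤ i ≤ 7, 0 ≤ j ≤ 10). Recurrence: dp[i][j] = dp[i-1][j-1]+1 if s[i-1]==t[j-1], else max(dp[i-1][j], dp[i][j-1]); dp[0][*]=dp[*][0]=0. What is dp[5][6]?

2

   ''  x  x  x  y  z  y  x  z  y  z
''  0  0  0  0  0  0  0  0  0  0  0
 y  0  0  0  0  1  1  1  1  1  1  1
 y  0  0  0  0  1  1  2  2  2  2  2
 y  0  0  0  0  1  1  2  2  2  3  3
 y  0  0  0  0  1  1  2  2  2  3  3
 x  0  1  1  1  1  1  2  3  3  3  3
 z  0  1  1  1  1  2  2  3  4  4  4
 x  0  1  2  2  2  2  2  3  4  4  4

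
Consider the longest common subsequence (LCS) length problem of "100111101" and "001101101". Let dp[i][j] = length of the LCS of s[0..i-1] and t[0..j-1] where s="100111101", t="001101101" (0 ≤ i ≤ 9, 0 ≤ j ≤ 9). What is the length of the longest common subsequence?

   ''  0  0  1  1  0  1  1  0  1
''  0  0  0  0  0  0  0  0  0  0
 1  0  0  0  1  1  1  1  1  1  1
 0  0  1  1  1  1  2  2  2  2  2
 0  0  1  2  2  2  2  2  2  3  3
 1  0  1  2  3  3  3  3  3  3  4
 1  0  1  2  3  4  4  4  4  4  4
 1  0  1  2  3  4  4  5  5  5  5
 1  0  1  2  3  4  4  5  6  6  6
 0  0  1  2  3  4  5  5  6  7  7
 1  0  1  2  3  4  5  6  6  7  8

8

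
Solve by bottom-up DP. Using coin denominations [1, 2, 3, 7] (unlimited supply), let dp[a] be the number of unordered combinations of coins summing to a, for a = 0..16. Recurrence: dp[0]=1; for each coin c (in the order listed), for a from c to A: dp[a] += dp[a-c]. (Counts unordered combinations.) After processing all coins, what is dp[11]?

20

after  coin     0     1     2     3     4     5     6     7     8     9    10    11    12    13    14    15    16
          1     1     1     1     1     1     1     1     1     1     1     1     1     1     1     1     1     1
          2     1     1     2     2     3     3     4     4     5     5     6     6     7     7     8     8     9
          3     1     1     2     3     4     5     7     8    10    12    14    16    19    21    24    27    30
          7     1     1     2     3     4     5     7     9    11    14    17    20    24    28    33    38    44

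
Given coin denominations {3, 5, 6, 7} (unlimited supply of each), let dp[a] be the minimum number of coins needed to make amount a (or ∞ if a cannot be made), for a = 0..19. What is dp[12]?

2

 a  0  1  2  3  4  5  6  7  8  9 10 11 12 13 14 15 16 17 18 19
dp  0  -  -  1  -  1  1  1  2  2  2  2  2  2  2  3  3  3  3  3
(- denotes ∞ / unreachable)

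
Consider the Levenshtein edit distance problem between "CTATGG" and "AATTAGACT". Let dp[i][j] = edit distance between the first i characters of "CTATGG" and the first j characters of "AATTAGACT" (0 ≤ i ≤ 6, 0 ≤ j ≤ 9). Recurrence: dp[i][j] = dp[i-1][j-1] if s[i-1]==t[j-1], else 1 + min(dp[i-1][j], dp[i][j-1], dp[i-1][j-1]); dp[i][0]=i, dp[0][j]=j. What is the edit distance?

   ''  A  A  T  T  A  G  A  C  T
''  0  1  2  3  4  5  6  7  8  9
 C  1  1  2  3  4  5  6  7  7  8
 T  2  2  2  2  3  4  5  6  7  7
 A  3  2  2  3  3  3  4  5  6  7
 T  4  3  3  2  3  4  4  5  6  6
 G  5  4  4  3  3  4  4  5  6  7
 G  6  5  5  4  4  4  4  5  6  7

7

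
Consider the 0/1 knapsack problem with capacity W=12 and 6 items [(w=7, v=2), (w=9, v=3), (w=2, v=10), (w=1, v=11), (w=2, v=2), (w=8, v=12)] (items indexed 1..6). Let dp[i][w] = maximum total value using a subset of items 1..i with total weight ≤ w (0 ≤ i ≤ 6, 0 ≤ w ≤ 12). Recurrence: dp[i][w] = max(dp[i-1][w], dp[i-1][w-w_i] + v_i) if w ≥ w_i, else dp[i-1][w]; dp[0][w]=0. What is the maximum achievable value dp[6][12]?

33

i\w   0   1   2   3   4   5   6   7   8   9  10  11  12
  0   0   0   0   0   0   0   0   0   0   0   0   0   0
  1   0   0   0   0   0   0   0   2   2   2   2   2   2
  2   0   0   0   0   0   0   0   2   2   3   3   3   3
  3   0   0  10  10  10  10  10  10  10  12  12  13  13
  4   0  11  11  21  21  21  21  21  21  21  23  23  24
  5   0  11  11  21  21  23  23  23  23  23  23  23  25
  6   0  11  11  21  21  23  23  23  23  23  23  33  33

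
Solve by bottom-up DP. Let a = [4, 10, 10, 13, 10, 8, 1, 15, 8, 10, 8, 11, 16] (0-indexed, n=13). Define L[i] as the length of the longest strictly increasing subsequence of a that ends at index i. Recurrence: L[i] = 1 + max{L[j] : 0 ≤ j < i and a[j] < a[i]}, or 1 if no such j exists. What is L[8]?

2

   i    0    1    2    3    4    5    6    7    8    9   10   11   12
a[i]    4   10   10   13   10    8    1   15    8   10    8   11   16
L[i]    1    2    2    3    2    2    1    4    2    3    2    4    5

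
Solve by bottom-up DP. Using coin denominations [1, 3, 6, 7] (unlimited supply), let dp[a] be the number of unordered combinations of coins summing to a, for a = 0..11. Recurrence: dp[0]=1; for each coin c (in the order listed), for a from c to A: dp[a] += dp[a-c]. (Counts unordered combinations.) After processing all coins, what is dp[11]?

8

after  coin     0     1     2     3     4     5     6     7     8     9    10    11
          1     1     1     1     1     1     1     1     1     1     1     1     1
          3     1     1     1     2     2     2     3     3     3     4     4     4
          6     1     1     1     2     2     2     4     4     4     6     6     6
          7     1     1     1     2     2     2     4     5     5     7     8     8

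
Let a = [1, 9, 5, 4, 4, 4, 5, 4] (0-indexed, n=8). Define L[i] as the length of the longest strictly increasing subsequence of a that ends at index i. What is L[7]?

2

   i    0    1    2    3    4    5    6    7
a[i]    1    9    5    4    4    4    5    4
L[i]    1    2    2    2    2    2    3    2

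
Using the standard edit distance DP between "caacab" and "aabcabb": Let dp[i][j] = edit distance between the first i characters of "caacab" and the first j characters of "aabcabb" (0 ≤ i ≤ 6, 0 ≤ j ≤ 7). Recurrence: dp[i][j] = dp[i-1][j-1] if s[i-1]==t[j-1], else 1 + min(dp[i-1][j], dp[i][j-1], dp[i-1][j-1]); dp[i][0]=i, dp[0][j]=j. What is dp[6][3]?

   ''  a  a  b  c  a  b  b
''  0  1  2  3  4  5  6  7
 c  1  1  2  3  3  4  5  6
 a  2  1  1  2  3  3  4  5
 a  3  2  1  2  3  3  4  5
 c  4  3  2  2  2  3  4  5
 a  5  4  3  3  3  2  3  4
 b  6  5  4  3  4  3  2  3

3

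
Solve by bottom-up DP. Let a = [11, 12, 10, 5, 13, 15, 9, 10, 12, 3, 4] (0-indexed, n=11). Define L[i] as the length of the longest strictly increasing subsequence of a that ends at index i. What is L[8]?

4

   i    0    1    2    3    4    5    6    7    8    9   10
a[i]   11   12   10    5   13   15    9   10   12    3    4
L[i]    1    2    1    1    3    4    2    3    4    1    2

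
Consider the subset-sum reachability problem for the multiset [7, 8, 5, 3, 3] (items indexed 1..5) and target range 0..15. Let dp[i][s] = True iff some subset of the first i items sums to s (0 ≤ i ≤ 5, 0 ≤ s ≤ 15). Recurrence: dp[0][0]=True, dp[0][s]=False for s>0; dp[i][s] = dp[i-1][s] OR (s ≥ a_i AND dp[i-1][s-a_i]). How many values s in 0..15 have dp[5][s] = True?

i\s   0   1   2   3   4   5   6   7   8   9  10  11  12  13  14  15
  0   T   F   F   F   F   F   F   F   F   F   F   F   F   F   F   F
  1   T   F   F   F   F   F   F   T   F   F   F   F   F   F   F   F
  2   T   F   F   F   F   F   F   T   T   F   F   F   F   F   F   T
  3   T   F   F   F   F   T   F   T   T   F   F   F   T   T   F   T
  4   T   F   F   T   F   T   F   T   T   F   T   T   T   T   F   T
  5   T   F   F   T   F   T   T   T   T   F   T   T   T   T   T   T

12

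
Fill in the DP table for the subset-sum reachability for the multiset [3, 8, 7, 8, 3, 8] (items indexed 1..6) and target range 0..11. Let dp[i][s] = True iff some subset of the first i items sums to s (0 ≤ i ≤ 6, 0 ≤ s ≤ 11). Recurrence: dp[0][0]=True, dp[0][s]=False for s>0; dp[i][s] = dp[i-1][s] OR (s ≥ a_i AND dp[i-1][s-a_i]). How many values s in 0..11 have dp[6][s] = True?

7

i\s   0   1   2   3   4   5   6   7   8   9  10  11
  0   T   F   F   F   F   F   F   F   F   F   F   F
  1   T   F   F   T   F   F   F   F   F   F   F   F
  2   T   F   F   T   F   F   F   F   T   F   F   T
  3   T   F   F   T   F   F   F   T   T   F   T   T
  4   T   F   F   T   F   F   F   T   T   F   T   T
  5   T   F   F   T   F   F   T   T   T   F   T   T
  6   T   F   F   T   F   F   T   T   T   F   T   T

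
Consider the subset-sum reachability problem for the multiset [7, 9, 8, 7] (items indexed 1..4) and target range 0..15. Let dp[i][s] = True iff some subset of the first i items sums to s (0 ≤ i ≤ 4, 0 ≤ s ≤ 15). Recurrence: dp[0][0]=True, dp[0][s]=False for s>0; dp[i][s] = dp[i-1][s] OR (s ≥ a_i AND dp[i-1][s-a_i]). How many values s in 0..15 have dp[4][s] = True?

6

i\s   0   1   2   3   4   5   6   7   8   9  10  11  12  13  14  15
  0   T   F   F   F   F   F   F   F   F   F   F   F   F   F   F   F
  1   T   F   F   F   F   F   F   T   F   F   F   F   F   F   F   F
  2   T   F   F   F   F   F   F   T   F   T   F   F   F   F   F   F
  3   T   F   F   F   F   F   F   T   T   T   F   F   F   F   F   T
  4   T   F   F   F   F   F   F   T   T   T   F   F   F   F   T   T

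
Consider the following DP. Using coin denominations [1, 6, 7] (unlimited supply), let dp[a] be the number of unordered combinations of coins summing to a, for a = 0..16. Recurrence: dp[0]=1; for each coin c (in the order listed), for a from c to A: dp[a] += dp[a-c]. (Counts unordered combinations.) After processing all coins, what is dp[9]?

3

after  coin     0     1     2     3     4     5     6     7     8     9    10    11    12    13    14    15    16
          1     1     1     1     1     1     1     1     1     1     1     1     1     1     1     1     1     1
          6     1     1     1     1     1     1     2     2     2     2     2     2     3     3     3     3     3
          7     1     1     1     1     1     1     2     3     3     3     3     3     4     5     6     6     6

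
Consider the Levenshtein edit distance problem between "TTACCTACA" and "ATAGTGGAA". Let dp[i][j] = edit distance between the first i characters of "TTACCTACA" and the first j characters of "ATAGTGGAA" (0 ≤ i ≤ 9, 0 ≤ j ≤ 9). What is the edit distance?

6

   ''  A  T  A  G  T  G  G  A  A
''  0  1  2  3  4  5  6  7  8  9
 T  1  1  1  2  3  4  5  6  7  8
 T  2  2  1  2  3  3  4  5  6  7
 A  3  2  2  1  2  3  4  5  5  6
 C  4  3  3  2  2  3  4  5  6  6
 C  5  4  4  3  3  3  4  5  6  7
 T  6  5  4  4  4  3  4  5  6  7
 A  7  6  5  4  5  4  4  5  5  6
 C  8  7  6  5  5  5  5  5  6  6
 A  9  8  7  6  6  6  6  6  5  6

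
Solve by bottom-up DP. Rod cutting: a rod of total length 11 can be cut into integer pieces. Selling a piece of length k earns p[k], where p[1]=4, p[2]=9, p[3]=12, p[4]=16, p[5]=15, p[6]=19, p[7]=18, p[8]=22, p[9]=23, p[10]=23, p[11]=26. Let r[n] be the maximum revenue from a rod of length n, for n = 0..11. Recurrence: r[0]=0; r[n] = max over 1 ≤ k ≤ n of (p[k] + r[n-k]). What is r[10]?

45

   n    0    1    2    3    4    5    6    7    8    9   10   11
r[n]    0    4    9   13   18   22   27   31   36   40   45   49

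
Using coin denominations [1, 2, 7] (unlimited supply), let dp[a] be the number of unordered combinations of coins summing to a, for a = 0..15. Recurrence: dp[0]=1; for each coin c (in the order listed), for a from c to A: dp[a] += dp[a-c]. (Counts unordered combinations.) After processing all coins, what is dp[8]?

6

after  coin     0     1     2     3     4     5     6     7     8     9    10    11    12    13    14    15
          1     1     1     1     1     1     1     1     1     1     1     1     1     1     1     1     1
          2     1     1     2     2     3     3     4     4     5     5     6     6     7     7     8     8
          7     1     1     2     2     3     3     4     5     6     7     8     9    10    11    13    14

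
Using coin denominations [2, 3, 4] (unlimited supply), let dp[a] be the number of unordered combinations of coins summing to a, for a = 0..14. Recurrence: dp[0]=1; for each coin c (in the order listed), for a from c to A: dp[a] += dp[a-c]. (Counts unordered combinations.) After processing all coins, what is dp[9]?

3

after  coin     0     1     2     3     4     5     6     7     8     9    10    11    12    13    14
          2     1     0     1     0     1     0     1     0     1     0     1     0     1     0     1
          3     1     0     1     1     1     1     2     1     2     2     2     2     3     2     3
          4     1     0     1     1     2     1     3     2     4     3     5     4     7     5     8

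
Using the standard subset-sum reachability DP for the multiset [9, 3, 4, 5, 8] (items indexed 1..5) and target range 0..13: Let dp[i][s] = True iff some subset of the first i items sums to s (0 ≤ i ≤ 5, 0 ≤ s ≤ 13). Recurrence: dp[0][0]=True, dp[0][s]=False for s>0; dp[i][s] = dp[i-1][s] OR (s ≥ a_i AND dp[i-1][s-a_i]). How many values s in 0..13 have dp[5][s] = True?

10

i\s   0   1   2   3   4   5   6   7   8   9  10  11  12  13
  0   T   F   F   F   F   F   F   F   F   F   F   F   F   F
  1   T   F   F   F   F   F   F   F   F   T   F   F   F   F
  2   T   F   F   T   F   F   F   F   F   T   F   F   T   F
  3   T   F   F   T   T   F   F   T   F   T   F   F   T   T
  4   T   F   F   T   T   T   F   T   T   T   F   F   T   T
  5   T   F   F   T   T   T   F   T   T   T   F   T   T   T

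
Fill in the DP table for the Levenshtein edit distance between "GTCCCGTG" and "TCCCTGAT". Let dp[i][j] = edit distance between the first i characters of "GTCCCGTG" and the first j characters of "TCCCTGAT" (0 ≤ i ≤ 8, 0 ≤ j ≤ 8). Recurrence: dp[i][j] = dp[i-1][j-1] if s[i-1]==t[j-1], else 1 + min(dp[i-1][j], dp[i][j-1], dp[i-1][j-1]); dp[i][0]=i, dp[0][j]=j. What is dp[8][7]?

   ''  T  C  C  C  T  G  A  T
''  0  1  2  3  4  5  6  7  8
 G  1  1  2  3  4  5  5  6  7
 T  2  1  2  3  4  4  5  6  6
 C  3  2  1  2  3  4  5  6  7
 C  4  3  2  1  2  3  4  5  6
 C  5  4  3  2  1  2  3  4  5
 G  6  5  4  3  2  2  2  3  4
 T  7  6  5  4  3  2  3  3  3
 G  8  7  6  5  4  3  2  3  4

3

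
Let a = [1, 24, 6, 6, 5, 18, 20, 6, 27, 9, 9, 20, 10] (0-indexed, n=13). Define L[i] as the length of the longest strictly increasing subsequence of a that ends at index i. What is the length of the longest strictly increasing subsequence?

5

   i    0    1    2    3    4    5    6    7    8    9   10   11   12
a[i]    1   24    6    6    5   18   20    6   27    9    9   20   10
L[i]    1    2    2    2    2    3    4    3    5    4    4    5    5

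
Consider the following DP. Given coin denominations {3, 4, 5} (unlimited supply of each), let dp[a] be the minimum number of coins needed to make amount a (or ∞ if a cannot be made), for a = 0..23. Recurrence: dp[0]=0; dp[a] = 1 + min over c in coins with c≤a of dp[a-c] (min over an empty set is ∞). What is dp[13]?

 a  0  1  2  3  4  5  6  7  8  9 10 11 12 13 14 15 16 17 18 19 20 21 22 23
dp  0  -  -  1  1  1  2  2  2  2  2  3  3  3  3  3  4  4  4  4  4  5  5  5
(- denotes ∞ / unreachable)

3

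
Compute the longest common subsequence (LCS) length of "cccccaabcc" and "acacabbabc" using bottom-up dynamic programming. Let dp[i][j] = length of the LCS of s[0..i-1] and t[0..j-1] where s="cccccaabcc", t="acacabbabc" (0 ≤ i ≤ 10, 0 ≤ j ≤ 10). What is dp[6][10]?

3

   ''  a  c  a  c  a  b  b  a  b  c
''  0  0  0  0  0  0  0  0  0  0  0
 c  0  0  1  1  1  1  1  1  1  1  1
 c  0  0  1  1  2  2  2  2  2  2  2
 c  0  0  1  1  2  2  2  2  2  2  3
 c  0  0  1  1  2  2  2  2  2  2  3
 c  0  0  1  1  2  2  2  2  2  2  3
 a  0  1  1  2  2  3  3  3  3  3  3
 a  0  1  1  2  2  3  3  3  4  4  4
 b  0  1  1  2  2  3  4  4  4  5  5
 c  0  1  2  2  3  3  4  4  4  5  6
 c  0  1  2  2  3  3  4  4  4  5  6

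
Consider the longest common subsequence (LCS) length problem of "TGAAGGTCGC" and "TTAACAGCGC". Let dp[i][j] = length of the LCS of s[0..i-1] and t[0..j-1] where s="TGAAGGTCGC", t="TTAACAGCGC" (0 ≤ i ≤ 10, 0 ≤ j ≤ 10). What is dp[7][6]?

3

   ''  T  T  A  A  C  A  G  C  G  C
''  0  0  0  0  0  0  0  0  0  0  0
 T  0  1  1  1  1  1  1  1  1  1  1
 G  0  1  1  1  1  1  1  2  2  2  2
 A  0  1  1  2  2  2  2  2  2  2  2
 A  0  1  1  2  3  3  3  3  3  3  3
 G  0  1  1  2  3  3  3  4  4  4  4
 G  0  1  1  2  3  3  3  4  4  5  5
 T  0  1  2  2  3  3  3  4  4  5  5
 C  0  1  2  2  3  4  4  4  5  5  6
 G  0  1  2  2  3  4  4  5  5  6  6
 C  0  1  2  2  3  4  4  5  6  6  7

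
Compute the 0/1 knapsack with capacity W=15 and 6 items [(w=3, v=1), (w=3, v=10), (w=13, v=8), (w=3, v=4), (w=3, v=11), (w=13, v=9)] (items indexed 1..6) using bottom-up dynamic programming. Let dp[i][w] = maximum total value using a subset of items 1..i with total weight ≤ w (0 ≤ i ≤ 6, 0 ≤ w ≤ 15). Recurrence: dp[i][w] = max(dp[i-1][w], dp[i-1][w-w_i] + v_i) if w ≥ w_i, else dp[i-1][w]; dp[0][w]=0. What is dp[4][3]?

10

i\w   0   1   2   3   4   5   6   7   8   9  10  11  12  13  14  15
  0   0   0   0   0   0   0   0   0   0   0   0   0   0   0   0   0
  1   0   0   0   1   1   1   1   1   1   1   1   1   1   1   1   1
  2   0   0   0  10  10  10  11  11  11  11  11  11  11  11  11  11
  3   0   0   0  10  10  10  11  11  11  11  11  11  11  11  11  11
  4   0   0   0  10  10  10  14  14  14  15  15  15  15  15  15  15
  5   0   0   0  11  11  11  21  21  21  25  25  25  26  26  26  26
  6   0   0   0  11  11  11  21  21  21  25  25  25  26  26  26  26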